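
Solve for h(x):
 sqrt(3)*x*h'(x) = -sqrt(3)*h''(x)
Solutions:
 h(x) = C1 + C2*erf(sqrt(2)*x/2)


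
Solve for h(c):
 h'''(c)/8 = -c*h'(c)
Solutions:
 h(c) = C1 + Integral(C2*airyai(-2*c) + C3*airybi(-2*c), c)


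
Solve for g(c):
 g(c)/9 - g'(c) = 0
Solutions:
 g(c) = C1*exp(c/9)


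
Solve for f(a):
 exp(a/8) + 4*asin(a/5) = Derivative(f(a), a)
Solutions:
 f(a) = C1 + 4*a*asin(a/5) + 4*sqrt(25 - a^2) + 8*exp(a/8)


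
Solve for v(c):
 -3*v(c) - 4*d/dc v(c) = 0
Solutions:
 v(c) = C1*exp(-3*c/4)


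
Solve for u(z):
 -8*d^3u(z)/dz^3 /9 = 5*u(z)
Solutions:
 u(z) = C3*exp(z*(-45^(1/3) + 3*3^(2/3)*5^(1/3))/8)*sin(3*3^(1/6)*5^(1/3)*z/4) + C4*exp(z*(-45^(1/3) + 3*3^(2/3)*5^(1/3))/8)*cos(3*3^(1/6)*5^(1/3)*z/4) + C5*exp(-z*(45^(1/3) + 3*3^(2/3)*5^(1/3))/8) + (C1*sin(3*3^(1/6)*5^(1/3)*z/4) + C2*cos(3*3^(1/6)*5^(1/3)*z/4))*exp(45^(1/3)*z/4)


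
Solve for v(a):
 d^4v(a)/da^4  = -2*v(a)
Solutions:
 v(a) = (C1*sin(2^(3/4)*a/2) + C2*cos(2^(3/4)*a/2))*exp(-2^(3/4)*a/2) + (C3*sin(2^(3/4)*a/2) + C4*cos(2^(3/4)*a/2))*exp(2^(3/4)*a/2)


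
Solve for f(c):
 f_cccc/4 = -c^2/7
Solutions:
 f(c) = C1 + C2*c + C3*c^2 + C4*c^3 - c^6/630


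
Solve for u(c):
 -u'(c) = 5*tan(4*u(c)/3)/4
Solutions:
 u(c) = -3*asin(C1*exp(-5*c/3))/4 + 3*pi/4
 u(c) = 3*asin(C1*exp(-5*c/3))/4


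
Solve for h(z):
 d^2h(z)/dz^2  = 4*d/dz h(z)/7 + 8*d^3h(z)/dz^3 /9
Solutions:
 h(z) = C1 + (C2*sin(3*sqrt(455)*z/112) + C3*cos(3*sqrt(455)*z/112))*exp(9*z/16)


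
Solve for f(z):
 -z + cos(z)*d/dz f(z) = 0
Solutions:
 f(z) = C1 + Integral(z/cos(z), z)


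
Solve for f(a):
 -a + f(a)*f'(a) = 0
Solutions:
 f(a) = -sqrt(C1 + a^2)
 f(a) = sqrt(C1 + a^2)


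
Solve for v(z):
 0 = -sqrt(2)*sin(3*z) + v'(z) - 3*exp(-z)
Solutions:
 v(z) = C1 - sqrt(2)*cos(3*z)/3 - 3*exp(-z)


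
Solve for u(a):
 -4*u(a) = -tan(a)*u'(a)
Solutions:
 u(a) = C1*sin(a)^4


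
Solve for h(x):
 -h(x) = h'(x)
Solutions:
 h(x) = C1*exp(-x)


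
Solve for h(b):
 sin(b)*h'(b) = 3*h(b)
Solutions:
 h(b) = C1*(cos(b) - 1)^(3/2)/(cos(b) + 1)^(3/2)


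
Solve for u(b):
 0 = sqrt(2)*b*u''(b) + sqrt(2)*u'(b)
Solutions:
 u(b) = C1 + C2*log(b)


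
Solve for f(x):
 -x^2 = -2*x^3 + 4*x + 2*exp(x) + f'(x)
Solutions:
 f(x) = C1 + x^4/2 - x^3/3 - 2*x^2 - 2*exp(x)


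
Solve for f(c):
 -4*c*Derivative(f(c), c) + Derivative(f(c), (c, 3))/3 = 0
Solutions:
 f(c) = C1 + Integral(C2*airyai(12^(1/3)*c) + C3*airybi(12^(1/3)*c), c)


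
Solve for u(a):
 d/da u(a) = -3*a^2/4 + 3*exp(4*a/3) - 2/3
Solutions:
 u(a) = C1 - a^3/4 - 2*a/3 + 9*exp(4*a/3)/4


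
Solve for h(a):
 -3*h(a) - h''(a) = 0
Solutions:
 h(a) = C1*sin(sqrt(3)*a) + C2*cos(sqrt(3)*a)


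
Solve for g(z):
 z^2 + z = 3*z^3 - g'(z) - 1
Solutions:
 g(z) = C1 + 3*z^4/4 - z^3/3 - z^2/2 - z


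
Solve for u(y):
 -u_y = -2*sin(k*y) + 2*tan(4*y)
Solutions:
 u(y) = C1 + 2*Piecewise((-cos(k*y)/k, Ne(k, 0)), (0, True)) + log(cos(4*y))/2


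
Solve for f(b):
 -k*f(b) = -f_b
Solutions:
 f(b) = C1*exp(b*k)


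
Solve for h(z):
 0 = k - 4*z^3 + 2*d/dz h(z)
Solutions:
 h(z) = C1 - k*z/2 + z^4/2


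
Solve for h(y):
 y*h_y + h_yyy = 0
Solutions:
 h(y) = C1 + Integral(C2*airyai(-y) + C3*airybi(-y), y)


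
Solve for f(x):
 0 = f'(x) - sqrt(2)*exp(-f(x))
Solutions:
 f(x) = log(C1 + sqrt(2)*x)


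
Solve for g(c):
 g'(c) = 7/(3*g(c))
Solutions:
 g(c) = -sqrt(C1 + 42*c)/3
 g(c) = sqrt(C1 + 42*c)/3


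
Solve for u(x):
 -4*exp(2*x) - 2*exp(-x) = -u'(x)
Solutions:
 u(x) = C1 + 2*exp(2*x) - 2*exp(-x)


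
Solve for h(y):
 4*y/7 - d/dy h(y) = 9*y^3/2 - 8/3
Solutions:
 h(y) = C1 - 9*y^4/8 + 2*y^2/7 + 8*y/3


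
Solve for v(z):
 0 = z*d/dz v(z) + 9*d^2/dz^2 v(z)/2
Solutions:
 v(z) = C1 + C2*erf(z/3)


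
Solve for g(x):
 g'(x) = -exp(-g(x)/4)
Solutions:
 g(x) = 4*log(C1 - x/4)


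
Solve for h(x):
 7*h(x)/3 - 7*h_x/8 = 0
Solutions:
 h(x) = C1*exp(8*x/3)


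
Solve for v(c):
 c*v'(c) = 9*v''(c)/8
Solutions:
 v(c) = C1 + C2*erfi(2*c/3)


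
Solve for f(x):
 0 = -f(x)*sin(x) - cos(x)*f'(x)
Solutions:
 f(x) = C1*cos(x)


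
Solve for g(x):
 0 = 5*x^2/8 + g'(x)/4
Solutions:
 g(x) = C1 - 5*x^3/6


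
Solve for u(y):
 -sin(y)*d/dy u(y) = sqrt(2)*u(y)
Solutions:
 u(y) = C1*(cos(y) + 1)^(sqrt(2)/2)/(cos(y) - 1)^(sqrt(2)/2)


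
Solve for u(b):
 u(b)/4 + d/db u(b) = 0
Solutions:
 u(b) = C1*exp(-b/4)


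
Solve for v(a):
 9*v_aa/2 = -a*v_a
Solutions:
 v(a) = C1 + C2*erf(a/3)


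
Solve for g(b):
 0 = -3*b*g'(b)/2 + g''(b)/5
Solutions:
 g(b) = C1 + C2*erfi(sqrt(15)*b/2)


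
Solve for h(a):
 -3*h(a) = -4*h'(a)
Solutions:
 h(a) = C1*exp(3*a/4)


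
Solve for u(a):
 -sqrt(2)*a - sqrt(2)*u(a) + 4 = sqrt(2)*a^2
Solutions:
 u(a) = -a^2 - a + 2*sqrt(2)


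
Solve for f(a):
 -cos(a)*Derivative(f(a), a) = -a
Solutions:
 f(a) = C1 + Integral(a/cos(a), a)


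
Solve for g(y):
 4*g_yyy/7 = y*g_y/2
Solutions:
 g(y) = C1 + Integral(C2*airyai(7^(1/3)*y/2) + C3*airybi(7^(1/3)*y/2), y)


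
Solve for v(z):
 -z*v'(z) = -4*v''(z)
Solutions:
 v(z) = C1 + C2*erfi(sqrt(2)*z/4)


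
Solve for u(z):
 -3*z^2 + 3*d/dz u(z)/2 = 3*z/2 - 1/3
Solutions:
 u(z) = C1 + 2*z^3/3 + z^2/2 - 2*z/9


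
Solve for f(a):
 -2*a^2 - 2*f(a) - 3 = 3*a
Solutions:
 f(a) = -a^2 - 3*a/2 - 3/2


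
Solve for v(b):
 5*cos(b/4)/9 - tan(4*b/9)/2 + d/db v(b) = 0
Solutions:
 v(b) = C1 - 9*log(cos(4*b/9))/8 - 20*sin(b/4)/9


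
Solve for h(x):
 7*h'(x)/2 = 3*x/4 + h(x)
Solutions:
 h(x) = C1*exp(2*x/7) - 3*x/4 - 21/8


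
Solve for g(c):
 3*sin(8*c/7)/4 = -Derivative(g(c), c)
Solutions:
 g(c) = C1 + 21*cos(8*c/7)/32


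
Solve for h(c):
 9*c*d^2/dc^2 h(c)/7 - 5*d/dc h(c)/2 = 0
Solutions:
 h(c) = C1 + C2*c^(53/18)


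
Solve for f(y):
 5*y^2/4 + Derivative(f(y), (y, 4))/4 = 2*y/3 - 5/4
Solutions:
 f(y) = C1 + C2*y + C3*y^2 + C4*y^3 - y^6/72 + y^5/45 - 5*y^4/24


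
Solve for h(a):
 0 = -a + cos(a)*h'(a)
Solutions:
 h(a) = C1 + Integral(a/cos(a), a)


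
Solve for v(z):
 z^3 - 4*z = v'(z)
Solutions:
 v(z) = C1 + z^4/4 - 2*z^2


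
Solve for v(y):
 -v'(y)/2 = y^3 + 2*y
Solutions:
 v(y) = C1 - y^4/2 - 2*y^2


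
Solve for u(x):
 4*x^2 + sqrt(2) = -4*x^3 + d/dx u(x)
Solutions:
 u(x) = C1 + x^4 + 4*x^3/3 + sqrt(2)*x


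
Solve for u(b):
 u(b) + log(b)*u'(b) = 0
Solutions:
 u(b) = C1*exp(-li(b))


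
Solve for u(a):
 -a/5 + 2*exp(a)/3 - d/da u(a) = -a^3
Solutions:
 u(a) = C1 + a^4/4 - a^2/10 + 2*exp(a)/3


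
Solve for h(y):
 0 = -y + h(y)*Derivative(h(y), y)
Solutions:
 h(y) = -sqrt(C1 + y^2)
 h(y) = sqrt(C1 + y^2)


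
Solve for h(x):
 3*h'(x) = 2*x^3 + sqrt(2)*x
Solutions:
 h(x) = C1 + x^4/6 + sqrt(2)*x^2/6


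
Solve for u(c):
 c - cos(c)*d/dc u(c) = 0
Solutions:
 u(c) = C1 + Integral(c/cos(c), c)


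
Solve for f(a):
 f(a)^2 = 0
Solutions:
 f(a) = 0


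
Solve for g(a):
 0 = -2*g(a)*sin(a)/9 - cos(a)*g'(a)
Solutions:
 g(a) = C1*cos(a)^(2/9)


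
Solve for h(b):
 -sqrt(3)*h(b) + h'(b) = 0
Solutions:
 h(b) = C1*exp(sqrt(3)*b)


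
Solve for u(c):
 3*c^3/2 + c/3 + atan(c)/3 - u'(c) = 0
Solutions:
 u(c) = C1 + 3*c^4/8 + c^2/6 + c*atan(c)/3 - log(c^2 + 1)/6


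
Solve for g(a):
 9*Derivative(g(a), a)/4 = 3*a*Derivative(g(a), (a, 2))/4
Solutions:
 g(a) = C1 + C2*a^4


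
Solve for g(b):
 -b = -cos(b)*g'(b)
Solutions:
 g(b) = C1 + Integral(b/cos(b), b)


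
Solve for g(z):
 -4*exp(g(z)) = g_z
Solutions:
 g(z) = log(1/(C1 + 4*z))


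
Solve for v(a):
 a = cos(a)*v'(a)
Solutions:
 v(a) = C1 + Integral(a/cos(a), a)


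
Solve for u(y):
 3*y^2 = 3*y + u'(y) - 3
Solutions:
 u(y) = C1 + y^3 - 3*y^2/2 + 3*y


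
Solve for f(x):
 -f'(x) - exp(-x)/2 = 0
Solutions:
 f(x) = C1 + exp(-x)/2


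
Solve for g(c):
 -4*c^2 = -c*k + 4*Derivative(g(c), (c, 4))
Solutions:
 g(c) = C1 + C2*c + C3*c^2 + C4*c^3 - c^6/360 + c^5*k/480


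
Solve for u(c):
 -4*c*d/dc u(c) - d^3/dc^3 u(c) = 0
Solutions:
 u(c) = C1 + Integral(C2*airyai(-2^(2/3)*c) + C3*airybi(-2^(2/3)*c), c)


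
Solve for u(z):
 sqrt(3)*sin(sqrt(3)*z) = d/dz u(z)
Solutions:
 u(z) = C1 - cos(sqrt(3)*z)


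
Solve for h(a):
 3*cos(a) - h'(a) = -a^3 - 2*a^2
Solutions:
 h(a) = C1 + a^4/4 + 2*a^3/3 + 3*sin(a)


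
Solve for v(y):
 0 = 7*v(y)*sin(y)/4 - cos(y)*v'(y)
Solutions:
 v(y) = C1/cos(y)^(7/4)


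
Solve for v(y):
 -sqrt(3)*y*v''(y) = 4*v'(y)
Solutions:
 v(y) = C1 + C2*y^(1 - 4*sqrt(3)/3)


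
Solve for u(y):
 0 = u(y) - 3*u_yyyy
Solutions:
 u(y) = C1*exp(-3^(3/4)*y/3) + C2*exp(3^(3/4)*y/3) + C3*sin(3^(3/4)*y/3) + C4*cos(3^(3/4)*y/3)


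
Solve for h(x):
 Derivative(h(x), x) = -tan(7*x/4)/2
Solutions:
 h(x) = C1 + 2*log(cos(7*x/4))/7


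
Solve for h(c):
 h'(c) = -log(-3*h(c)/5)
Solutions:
 Integral(1/(log(-_y) - log(5) + log(3)), (_y, h(c))) = C1 - c


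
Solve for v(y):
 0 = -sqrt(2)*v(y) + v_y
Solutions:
 v(y) = C1*exp(sqrt(2)*y)


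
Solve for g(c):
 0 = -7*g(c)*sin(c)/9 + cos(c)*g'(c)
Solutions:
 g(c) = C1/cos(c)^(7/9)


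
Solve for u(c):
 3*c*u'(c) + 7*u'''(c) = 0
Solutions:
 u(c) = C1 + Integral(C2*airyai(-3^(1/3)*7^(2/3)*c/7) + C3*airybi(-3^(1/3)*7^(2/3)*c/7), c)


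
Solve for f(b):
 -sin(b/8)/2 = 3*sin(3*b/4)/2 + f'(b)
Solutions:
 f(b) = C1 + 4*cos(b/8) + 2*cos(3*b/4)


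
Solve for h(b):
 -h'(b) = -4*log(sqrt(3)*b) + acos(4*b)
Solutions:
 h(b) = C1 + 4*b*log(b) - b*acos(4*b) - 4*b + 2*b*log(3) + sqrt(1 - 16*b^2)/4


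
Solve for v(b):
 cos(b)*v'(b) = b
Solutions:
 v(b) = C1 + Integral(b/cos(b), b)


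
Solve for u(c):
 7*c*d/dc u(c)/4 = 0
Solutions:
 u(c) = C1


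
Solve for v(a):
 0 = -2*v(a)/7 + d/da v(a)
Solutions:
 v(a) = C1*exp(2*a/7)


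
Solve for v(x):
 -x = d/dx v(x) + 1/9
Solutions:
 v(x) = C1 - x^2/2 - x/9


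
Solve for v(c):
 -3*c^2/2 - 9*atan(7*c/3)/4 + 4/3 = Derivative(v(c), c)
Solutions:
 v(c) = C1 - c^3/2 - 9*c*atan(7*c/3)/4 + 4*c/3 + 27*log(49*c^2 + 9)/56


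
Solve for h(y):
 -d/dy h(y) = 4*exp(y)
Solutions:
 h(y) = C1 - 4*exp(y)


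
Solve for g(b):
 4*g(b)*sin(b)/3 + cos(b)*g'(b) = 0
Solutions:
 g(b) = C1*cos(b)^(4/3)


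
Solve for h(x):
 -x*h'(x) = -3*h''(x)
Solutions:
 h(x) = C1 + C2*erfi(sqrt(6)*x/6)


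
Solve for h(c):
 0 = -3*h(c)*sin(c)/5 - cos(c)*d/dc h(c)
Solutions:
 h(c) = C1*cos(c)^(3/5)


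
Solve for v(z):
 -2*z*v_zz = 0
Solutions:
 v(z) = C1 + C2*z


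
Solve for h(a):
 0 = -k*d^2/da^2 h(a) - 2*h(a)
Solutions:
 h(a) = C1*exp(-sqrt(2)*a*sqrt(-1/k)) + C2*exp(sqrt(2)*a*sqrt(-1/k))


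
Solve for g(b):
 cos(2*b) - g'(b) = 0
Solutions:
 g(b) = C1 + sin(2*b)/2


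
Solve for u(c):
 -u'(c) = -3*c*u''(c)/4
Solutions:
 u(c) = C1 + C2*c^(7/3)


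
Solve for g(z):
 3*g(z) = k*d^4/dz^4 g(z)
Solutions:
 g(z) = C1*exp(-3^(1/4)*z*(1/k)^(1/4)) + C2*exp(3^(1/4)*z*(1/k)^(1/4)) + C3*exp(-3^(1/4)*I*z*(1/k)^(1/4)) + C4*exp(3^(1/4)*I*z*(1/k)^(1/4))


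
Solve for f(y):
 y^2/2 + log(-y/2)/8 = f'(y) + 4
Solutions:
 f(y) = C1 + y^3/6 + y*log(-y)/8 + y*(-33 - log(2))/8


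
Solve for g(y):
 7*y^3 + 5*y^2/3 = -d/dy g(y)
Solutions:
 g(y) = C1 - 7*y^4/4 - 5*y^3/9


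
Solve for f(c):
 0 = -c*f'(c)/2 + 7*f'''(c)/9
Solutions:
 f(c) = C1 + Integral(C2*airyai(42^(2/3)*c/14) + C3*airybi(42^(2/3)*c/14), c)


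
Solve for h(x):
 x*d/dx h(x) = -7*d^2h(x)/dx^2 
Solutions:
 h(x) = C1 + C2*erf(sqrt(14)*x/14)


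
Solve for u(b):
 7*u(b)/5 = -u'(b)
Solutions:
 u(b) = C1*exp(-7*b/5)


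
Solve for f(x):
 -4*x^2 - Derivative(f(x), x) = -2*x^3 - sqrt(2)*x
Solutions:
 f(x) = C1 + x^4/2 - 4*x^3/3 + sqrt(2)*x^2/2


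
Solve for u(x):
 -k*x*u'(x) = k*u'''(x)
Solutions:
 u(x) = C1 + Integral(C2*airyai(-x) + C3*airybi(-x), x)


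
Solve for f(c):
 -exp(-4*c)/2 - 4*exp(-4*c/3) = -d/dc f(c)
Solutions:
 f(c) = C1 - exp(-4*c)/8 - 3*exp(-4*c/3)


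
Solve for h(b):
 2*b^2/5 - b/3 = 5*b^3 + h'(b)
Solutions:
 h(b) = C1 - 5*b^4/4 + 2*b^3/15 - b^2/6


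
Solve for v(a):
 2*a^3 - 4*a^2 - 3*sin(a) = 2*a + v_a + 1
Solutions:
 v(a) = C1 + a^4/2 - 4*a^3/3 - a^2 - a + 3*cos(a)


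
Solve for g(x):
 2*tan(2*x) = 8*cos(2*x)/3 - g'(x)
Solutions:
 g(x) = C1 + log(cos(2*x)) + 4*sin(2*x)/3


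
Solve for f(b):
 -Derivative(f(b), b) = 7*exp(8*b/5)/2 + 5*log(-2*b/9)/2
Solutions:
 f(b) = C1 - 5*b*log(-b)/2 + b*(-5*log(2)/2 + 5/2 + 5*log(3)) - 35*exp(8*b/5)/16


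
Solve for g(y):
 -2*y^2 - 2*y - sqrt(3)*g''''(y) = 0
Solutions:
 g(y) = C1 + C2*y + C3*y^2 + C4*y^3 - sqrt(3)*y^6/540 - sqrt(3)*y^5/180


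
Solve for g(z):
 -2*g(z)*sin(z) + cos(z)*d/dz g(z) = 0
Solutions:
 g(z) = C1/cos(z)^2


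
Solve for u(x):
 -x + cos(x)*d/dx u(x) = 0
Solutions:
 u(x) = C1 + Integral(x/cos(x), x)


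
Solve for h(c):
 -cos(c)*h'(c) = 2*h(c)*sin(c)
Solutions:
 h(c) = C1*cos(c)^2


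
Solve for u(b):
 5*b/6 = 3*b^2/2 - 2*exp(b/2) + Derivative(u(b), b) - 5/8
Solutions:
 u(b) = C1 - b^3/2 + 5*b^2/12 + 5*b/8 + 4*exp(b/2)


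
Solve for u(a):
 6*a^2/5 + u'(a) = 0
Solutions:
 u(a) = C1 - 2*a^3/5


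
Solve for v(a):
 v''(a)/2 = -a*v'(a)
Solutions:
 v(a) = C1 + C2*erf(a)


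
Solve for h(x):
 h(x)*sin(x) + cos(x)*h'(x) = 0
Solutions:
 h(x) = C1*cos(x)


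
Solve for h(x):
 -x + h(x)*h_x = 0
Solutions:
 h(x) = -sqrt(C1 + x^2)
 h(x) = sqrt(C1 + x^2)


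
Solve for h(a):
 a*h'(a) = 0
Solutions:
 h(a) = C1


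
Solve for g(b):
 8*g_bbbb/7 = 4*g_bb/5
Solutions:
 g(b) = C1 + C2*b + C3*exp(-sqrt(70)*b/10) + C4*exp(sqrt(70)*b/10)


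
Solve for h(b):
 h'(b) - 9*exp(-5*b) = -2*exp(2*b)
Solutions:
 h(b) = C1 - exp(2*b) - 9*exp(-5*b)/5


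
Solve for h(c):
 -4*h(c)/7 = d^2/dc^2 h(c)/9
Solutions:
 h(c) = C1*sin(6*sqrt(7)*c/7) + C2*cos(6*sqrt(7)*c/7)


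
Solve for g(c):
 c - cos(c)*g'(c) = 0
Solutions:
 g(c) = C1 + Integral(c/cos(c), c)


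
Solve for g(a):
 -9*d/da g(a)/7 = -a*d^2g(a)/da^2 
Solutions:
 g(a) = C1 + C2*a^(16/7)


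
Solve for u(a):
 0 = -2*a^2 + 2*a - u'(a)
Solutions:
 u(a) = C1 - 2*a^3/3 + a^2


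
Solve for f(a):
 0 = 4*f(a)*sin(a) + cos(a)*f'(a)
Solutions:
 f(a) = C1*cos(a)^4


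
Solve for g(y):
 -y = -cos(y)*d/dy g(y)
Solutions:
 g(y) = C1 + Integral(y/cos(y), y)


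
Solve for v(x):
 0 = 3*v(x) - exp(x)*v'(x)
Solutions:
 v(x) = C1*exp(-3*exp(-x))


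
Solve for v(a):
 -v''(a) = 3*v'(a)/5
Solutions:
 v(a) = C1 + C2*exp(-3*a/5)


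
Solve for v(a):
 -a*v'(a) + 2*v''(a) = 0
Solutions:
 v(a) = C1 + C2*erfi(a/2)


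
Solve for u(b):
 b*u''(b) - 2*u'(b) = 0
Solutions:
 u(b) = C1 + C2*b^3


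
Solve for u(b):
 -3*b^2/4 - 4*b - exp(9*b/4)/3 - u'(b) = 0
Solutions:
 u(b) = C1 - b^3/4 - 2*b^2 - 4*exp(9*b/4)/27


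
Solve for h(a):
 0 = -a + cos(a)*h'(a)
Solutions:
 h(a) = C1 + Integral(a/cos(a), a)


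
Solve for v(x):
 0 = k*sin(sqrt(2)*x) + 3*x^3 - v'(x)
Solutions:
 v(x) = C1 - sqrt(2)*k*cos(sqrt(2)*x)/2 + 3*x^4/4


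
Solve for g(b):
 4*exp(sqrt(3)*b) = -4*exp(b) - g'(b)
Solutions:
 g(b) = C1 - 4*exp(b) - 4*sqrt(3)*exp(sqrt(3)*b)/3


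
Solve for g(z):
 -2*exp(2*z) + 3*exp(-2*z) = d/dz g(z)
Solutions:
 g(z) = C1 - exp(2*z) - 3*exp(-2*z)/2


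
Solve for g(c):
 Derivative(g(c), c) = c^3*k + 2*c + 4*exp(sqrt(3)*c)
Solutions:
 g(c) = C1 + c^4*k/4 + c^2 + 4*sqrt(3)*exp(sqrt(3)*c)/3


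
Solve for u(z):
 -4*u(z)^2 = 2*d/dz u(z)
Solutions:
 u(z) = 1/(C1 + 2*z)


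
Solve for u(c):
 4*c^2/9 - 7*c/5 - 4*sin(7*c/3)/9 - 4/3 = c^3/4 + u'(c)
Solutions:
 u(c) = C1 - c^4/16 + 4*c^3/27 - 7*c^2/10 - 4*c/3 + 4*cos(7*c/3)/21


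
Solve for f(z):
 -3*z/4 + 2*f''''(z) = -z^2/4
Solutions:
 f(z) = C1 + C2*z + C3*z^2 + C4*z^3 - z^6/2880 + z^5/320


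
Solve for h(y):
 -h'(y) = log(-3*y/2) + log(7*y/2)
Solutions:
 h(y) = C1 - 2*y*log(y) + y*(-log(21) + 2*log(2) + 2 - I*pi)


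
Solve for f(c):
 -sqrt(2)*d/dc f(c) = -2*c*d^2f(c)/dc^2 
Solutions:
 f(c) = C1 + C2*c^(sqrt(2)/2 + 1)


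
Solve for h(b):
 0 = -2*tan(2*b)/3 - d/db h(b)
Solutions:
 h(b) = C1 + log(cos(2*b))/3


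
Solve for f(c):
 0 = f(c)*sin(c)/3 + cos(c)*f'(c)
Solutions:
 f(c) = C1*cos(c)^(1/3)


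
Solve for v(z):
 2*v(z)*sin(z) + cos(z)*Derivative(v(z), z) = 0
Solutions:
 v(z) = C1*cos(z)^2


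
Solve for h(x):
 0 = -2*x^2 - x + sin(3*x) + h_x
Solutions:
 h(x) = C1 + 2*x^3/3 + x^2/2 + cos(3*x)/3


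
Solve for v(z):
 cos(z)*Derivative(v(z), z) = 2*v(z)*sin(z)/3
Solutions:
 v(z) = C1/cos(z)^(2/3)


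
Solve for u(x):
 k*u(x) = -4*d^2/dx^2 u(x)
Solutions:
 u(x) = C1*exp(-x*sqrt(-k)/2) + C2*exp(x*sqrt(-k)/2)


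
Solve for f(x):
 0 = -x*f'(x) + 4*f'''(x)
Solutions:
 f(x) = C1 + Integral(C2*airyai(2^(1/3)*x/2) + C3*airybi(2^(1/3)*x/2), x)


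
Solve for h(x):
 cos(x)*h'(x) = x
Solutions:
 h(x) = C1 + Integral(x/cos(x), x)


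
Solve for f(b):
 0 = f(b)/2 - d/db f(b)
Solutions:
 f(b) = C1*exp(b/2)


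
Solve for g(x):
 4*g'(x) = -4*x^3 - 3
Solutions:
 g(x) = C1 - x^4/4 - 3*x/4


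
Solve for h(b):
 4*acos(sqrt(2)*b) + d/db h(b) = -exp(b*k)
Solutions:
 h(b) = C1 - 4*b*acos(sqrt(2)*b) + 2*sqrt(2)*sqrt(1 - 2*b^2) - Piecewise((exp(b*k)/k, Ne(k, 0)), (b, True))


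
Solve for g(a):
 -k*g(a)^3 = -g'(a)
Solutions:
 g(a) = -sqrt(2)*sqrt(-1/(C1 + a*k))/2
 g(a) = sqrt(2)*sqrt(-1/(C1 + a*k))/2


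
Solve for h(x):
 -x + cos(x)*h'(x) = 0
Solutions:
 h(x) = C1 + Integral(x/cos(x), x)


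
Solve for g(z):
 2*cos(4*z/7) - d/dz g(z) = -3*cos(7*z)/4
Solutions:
 g(z) = C1 + 7*sin(4*z/7)/2 + 3*sin(7*z)/28


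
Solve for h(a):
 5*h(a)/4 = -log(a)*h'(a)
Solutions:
 h(a) = C1*exp(-5*li(a)/4)


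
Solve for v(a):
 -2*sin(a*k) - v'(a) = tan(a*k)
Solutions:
 v(a) = C1 - Piecewise((-log(cos(a*k))/k, Ne(k, 0)), (0, True)) - 2*Piecewise((-cos(a*k)/k, Ne(k, 0)), (0, True))


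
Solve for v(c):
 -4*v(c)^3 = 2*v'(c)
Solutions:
 v(c) = -sqrt(2)*sqrt(-1/(C1 - 2*c))/2
 v(c) = sqrt(2)*sqrt(-1/(C1 - 2*c))/2


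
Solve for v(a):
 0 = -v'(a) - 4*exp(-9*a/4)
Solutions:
 v(a) = C1 + 16*exp(-9*a/4)/9


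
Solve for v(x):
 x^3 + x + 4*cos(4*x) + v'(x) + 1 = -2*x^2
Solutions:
 v(x) = C1 - x^4/4 - 2*x^3/3 - x^2/2 - x - sin(4*x)


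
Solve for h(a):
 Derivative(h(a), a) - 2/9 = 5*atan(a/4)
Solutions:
 h(a) = C1 + 5*a*atan(a/4) + 2*a/9 - 10*log(a^2 + 16)


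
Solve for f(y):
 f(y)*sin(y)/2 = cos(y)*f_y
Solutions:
 f(y) = C1/sqrt(cos(y))


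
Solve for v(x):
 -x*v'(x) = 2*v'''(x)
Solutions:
 v(x) = C1 + Integral(C2*airyai(-2^(2/3)*x/2) + C3*airybi(-2^(2/3)*x/2), x)


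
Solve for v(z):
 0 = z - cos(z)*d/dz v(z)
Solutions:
 v(z) = C1 + Integral(z/cos(z), z)


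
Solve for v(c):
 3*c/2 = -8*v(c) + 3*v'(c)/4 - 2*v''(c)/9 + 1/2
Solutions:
 v(c) = -3*c/16 + (C1*sin(3*sqrt(943)*c/16) + C2*cos(3*sqrt(943)*c/16))*exp(27*c/16) + 23/512


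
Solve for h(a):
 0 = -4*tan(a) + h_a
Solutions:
 h(a) = C1 - 4*log(cos(a))


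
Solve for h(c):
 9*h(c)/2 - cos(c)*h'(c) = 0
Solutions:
 h(c) = C1*(sin(c) + 1)^(1/4)*(sin(c)^2 + 2*sin(c) + 1)/((sin(c) - 1)^(1/4)*(sin(c)^2 - 2*sin(c) + 1))


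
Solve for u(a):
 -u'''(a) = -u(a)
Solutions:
 u(a) = C3*exp(a) + (C1*sin(sqrt(3)*a/2) + C2*cos(sqrt(3)*a/2))*exp(-a/2)


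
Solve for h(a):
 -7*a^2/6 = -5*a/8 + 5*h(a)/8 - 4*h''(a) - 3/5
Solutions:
 h(a) = C1*exp(-sqrt(10)*a/8) + C2*exp(sqrt(10)*a/8) - 28*a^2/15 + a - 344/15


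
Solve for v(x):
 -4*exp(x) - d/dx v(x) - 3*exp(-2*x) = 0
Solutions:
 v(x) = C1 - 4*exp(x) + 3*exp(-2*x)/2


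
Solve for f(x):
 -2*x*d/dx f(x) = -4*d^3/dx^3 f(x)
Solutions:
 f(x) = C1 + Integral(C2*airyai(2^(2/3)*x/2) + C3*airybi(2^(2/3)*x/2), x)


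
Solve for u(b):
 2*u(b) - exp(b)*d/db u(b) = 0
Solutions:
 u(b) = C1*exp(-2*exp(-b))


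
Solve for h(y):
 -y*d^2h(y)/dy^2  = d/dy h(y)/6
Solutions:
 h(y) = C1 + C2*y^(5/6)


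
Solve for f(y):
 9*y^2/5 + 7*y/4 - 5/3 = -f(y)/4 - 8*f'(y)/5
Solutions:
 f(y) = C1*exp(-5*y/32) - 36*y^2/5 + 2129*y/25 - 201884/375


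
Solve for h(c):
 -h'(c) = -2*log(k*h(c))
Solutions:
 li(k*h(c))/k = C1 + 2*c


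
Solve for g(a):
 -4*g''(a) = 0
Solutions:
 g(a) = C1 + C2*a


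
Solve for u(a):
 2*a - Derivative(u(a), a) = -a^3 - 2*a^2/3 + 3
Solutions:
 u(a) = C1 + a^4/4 + 2*a^3/9 + a^2 - 3*a


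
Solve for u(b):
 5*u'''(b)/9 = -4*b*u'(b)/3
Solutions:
 u(b) = C1 + Integral(C2*airyai(-12^(1/3)*5^(2/3)*b/5) + C3*airybi(-12^(1/3)*5^(2/3)*b/5), b)


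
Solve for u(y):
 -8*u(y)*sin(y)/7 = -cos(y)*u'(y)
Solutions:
 u(y) = C1/cos(y)^(8/7)


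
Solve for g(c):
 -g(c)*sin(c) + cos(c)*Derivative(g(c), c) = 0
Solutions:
 g(c) = C1/cos(c)


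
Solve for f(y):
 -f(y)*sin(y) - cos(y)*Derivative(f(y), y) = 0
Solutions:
 f(y) = C1*cos(y)


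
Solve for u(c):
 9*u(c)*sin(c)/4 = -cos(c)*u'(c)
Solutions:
 u(c) = C1*cos(c)^(9/4)


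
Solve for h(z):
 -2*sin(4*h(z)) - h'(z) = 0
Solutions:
 h(z) = -acos((-C1 - exp(16*z))/(C1 - exp(16*z)))/4 + pi/2
 h(z) = acos((-C1 - exp(16*z))/(C1 - exp(16*z)))/4


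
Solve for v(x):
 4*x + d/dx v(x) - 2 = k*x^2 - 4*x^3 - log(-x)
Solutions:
 v(x) = C1 + k*x^3/3 - x^4 - 2*x^2 - x*log(-x) + 3*x


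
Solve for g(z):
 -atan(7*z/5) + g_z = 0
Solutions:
 g(z) = C1 + z*atan(7*z/5) - 5*log(49*z^2 + 25)/14


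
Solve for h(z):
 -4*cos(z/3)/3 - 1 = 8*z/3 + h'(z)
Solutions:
 h(z) = C1 - 4*z^2/3 - z - 4*sin(z/3)


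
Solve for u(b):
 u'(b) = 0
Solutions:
 u(b) = C1


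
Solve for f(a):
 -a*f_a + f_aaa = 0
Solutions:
 f(a) = C1 + Integral(C2*airyai(a) + C3*airybi(a), a)


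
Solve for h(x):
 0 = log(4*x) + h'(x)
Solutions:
 h(x) = C1 - x*log(x) - x*log(4) + x


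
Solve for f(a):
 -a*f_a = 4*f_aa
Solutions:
 f(a) = C1 + C2*erf(sqrt(2)*a/4)


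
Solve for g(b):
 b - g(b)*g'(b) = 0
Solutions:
 g(b) = -sqrt(C1 + b^2)
 g(b) = sqrt(C1 + b^2)


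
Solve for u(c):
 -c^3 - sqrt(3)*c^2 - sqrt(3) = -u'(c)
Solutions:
 u(c) = C1 + c^4/4 + sqrt(3)*c^3/3 + sqrt(3)*c


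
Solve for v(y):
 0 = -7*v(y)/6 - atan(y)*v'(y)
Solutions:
 v(y) = C1*exp(-7*Integral(1/atan(y), y)/6)


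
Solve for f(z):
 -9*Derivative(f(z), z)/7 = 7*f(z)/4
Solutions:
 f(z) = C1*exp(-49*z/36)


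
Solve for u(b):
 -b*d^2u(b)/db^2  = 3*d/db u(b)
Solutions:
 u(b) = C1 + C2/b^2


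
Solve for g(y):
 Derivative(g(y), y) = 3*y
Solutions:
 g(y) = C1 + 3*y^2/2


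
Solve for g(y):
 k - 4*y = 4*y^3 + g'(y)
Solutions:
 g(y) = C1 + k*y - y^4 - 2*y^2


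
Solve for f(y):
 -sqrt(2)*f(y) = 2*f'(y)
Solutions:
 f(y) = C1*exp(-sqrt(2)*y/2)


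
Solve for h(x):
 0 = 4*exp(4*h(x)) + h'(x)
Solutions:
 h(x) = log(-I*(1/(C1 + 16*x))^(1/4))
 h(x) = log(I*(1/(C1 + 16*x))^(1/4))
 h(x) = log(-(1/(C1 + 16*x))^(1/4))
 h(x) = log(1/(C1 + 16*x))/4


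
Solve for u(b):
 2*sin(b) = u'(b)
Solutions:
 u(b) = C1 - 2*cos(b)


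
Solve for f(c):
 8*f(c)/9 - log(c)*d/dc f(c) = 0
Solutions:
 f(c) = C1*exp(8*li(c)/9)


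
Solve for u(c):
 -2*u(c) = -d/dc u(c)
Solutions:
 u(c) = C1*exp(2*c)


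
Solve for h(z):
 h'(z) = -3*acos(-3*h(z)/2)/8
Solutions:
 Integral(1/acos(-3*_y/2), (_y, h(z))) = C1 - 3*z/8


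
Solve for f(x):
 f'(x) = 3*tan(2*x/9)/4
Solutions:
 f(x) = C1 - 27*log(cos(2*x/9))/8


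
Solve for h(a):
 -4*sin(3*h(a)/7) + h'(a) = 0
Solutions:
 -4*a + 7*log(cos(3*h(a)/7) - 1)/6 - 7*log(cos(3*h(a)/7) + 1)/6 = C1


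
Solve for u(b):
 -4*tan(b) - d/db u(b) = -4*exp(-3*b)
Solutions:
 u(b) = C1 - 2*log(tan(b)^2 + 1) - 4*exp(-3*b)/3


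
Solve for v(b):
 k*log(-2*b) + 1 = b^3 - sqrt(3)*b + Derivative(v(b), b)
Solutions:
 v(b) = C1 - b^4/4 + sqrt(3)*b^2/2 + b*k*log(-b) + b*(-k + k*log(2) + 1)


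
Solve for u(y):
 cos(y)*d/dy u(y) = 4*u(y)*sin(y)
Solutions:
 u(y) = C1/cos(y)^4


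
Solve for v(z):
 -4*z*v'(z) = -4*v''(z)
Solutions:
 v(z) = C1 + C2*erfi(sqrt(2)*z/2)


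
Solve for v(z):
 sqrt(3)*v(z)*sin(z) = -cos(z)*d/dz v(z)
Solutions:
 v(z) = C1*cos(z)^(sqrt(3))


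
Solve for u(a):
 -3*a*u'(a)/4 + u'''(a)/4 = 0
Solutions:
 u(a) = C1 + Integral(C2*airyai(3^(1/3)*a) + C3*airybi(3^(1/3)*a), a)


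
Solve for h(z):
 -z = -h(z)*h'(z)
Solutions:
 h(z) = -sqrt(C1 + z^2)
 h(z) = sqrt(C1 + z^2)


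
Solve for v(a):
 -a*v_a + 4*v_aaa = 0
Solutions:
 v(a) = C1 + Integral(C2*airyai(2^(1/3)*a/2) + C3*airybi(2^(1/3)*a/2), a)


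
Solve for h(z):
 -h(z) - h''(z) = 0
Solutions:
 h(z) = C1*sin(z) + C2*cos(z)


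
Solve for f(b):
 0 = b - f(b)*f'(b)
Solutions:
 f(b) = -sqrt(C1 + b^2)
 f(b) = sqrt(C1 + b^2)


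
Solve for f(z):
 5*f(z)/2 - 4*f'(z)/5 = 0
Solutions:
 f(z) = C1*exp(25*z/8)


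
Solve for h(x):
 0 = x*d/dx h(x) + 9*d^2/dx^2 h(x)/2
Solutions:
 h(x) = C1 + C2*erf(x/3)


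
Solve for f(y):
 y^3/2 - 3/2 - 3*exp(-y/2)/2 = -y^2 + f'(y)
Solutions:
 f(y) = C1 + y^4/8 + y^3/3 - 3*y/2 + 3*exp(-y/2)


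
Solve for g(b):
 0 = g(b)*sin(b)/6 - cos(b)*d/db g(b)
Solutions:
 g(b) = C1/cos(b)^(1/6)


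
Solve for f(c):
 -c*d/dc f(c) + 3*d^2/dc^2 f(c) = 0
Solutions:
 f(c) = C1 + C2*erfi(sqrt(6)*c/6)


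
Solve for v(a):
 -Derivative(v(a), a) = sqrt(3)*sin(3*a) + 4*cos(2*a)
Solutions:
 v(a) = C1 - 2*sin(2*a) + sqrt(3)*cos(3*a)/3


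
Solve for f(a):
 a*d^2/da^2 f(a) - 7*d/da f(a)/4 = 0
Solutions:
 f(a) = C1 + C2*a^(11/4)


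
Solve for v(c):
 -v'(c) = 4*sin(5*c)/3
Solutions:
 v(c) = C1 + 4*cos(5*c)/15


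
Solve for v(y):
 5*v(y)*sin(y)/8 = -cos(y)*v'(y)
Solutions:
 v(y) = C1*cos(y)^(5/8)


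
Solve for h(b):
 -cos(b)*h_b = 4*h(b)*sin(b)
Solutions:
 h(b) = C1*cos(b)^4


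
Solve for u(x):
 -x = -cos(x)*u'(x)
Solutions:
 u(x) = C1 + Integral(x/cos(x), x)


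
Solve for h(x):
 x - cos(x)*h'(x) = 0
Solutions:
 h(x) = C1 + Integral(x/cos(x), x)


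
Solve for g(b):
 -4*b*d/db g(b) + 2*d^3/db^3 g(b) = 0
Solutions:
 g(b) = C1 + Integral(C2*airyai(2^(1/3)*b) + C3*airybi(2^(1/3)*b), b)


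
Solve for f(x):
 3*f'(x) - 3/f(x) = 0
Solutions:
 f(x) = -sqrt(C1 + 2*x)
 f(x) = sqrt(C1 + 2*x)


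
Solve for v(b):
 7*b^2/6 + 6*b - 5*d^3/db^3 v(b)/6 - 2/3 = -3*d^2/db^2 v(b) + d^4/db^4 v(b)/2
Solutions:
 v(b) = C1 + C2*b + C3*exp(b*(-5 + sqrt(241))/6) + C4*exp(-b*(5 + sqrt(241))/6) - 7*b^4/216 - 359*b^3/972 - 1525*b^2/5832


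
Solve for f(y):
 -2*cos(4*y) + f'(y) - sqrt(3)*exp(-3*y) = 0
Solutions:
 f(y) = C1 + sin(4*y)/2 - sqrt(3)*exp(-3*y)/3


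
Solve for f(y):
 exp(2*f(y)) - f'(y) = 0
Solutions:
 f(y) = log(-sqrt(-1/(C1 + y))) - log(2)/2
 f(y) = log(-1/(C1 + y))/2 - log(2)/2


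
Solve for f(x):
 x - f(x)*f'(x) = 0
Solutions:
 f(x) = -sqrt(C1 + x^2)
 f(x) = sqrt(C1 + x^2)


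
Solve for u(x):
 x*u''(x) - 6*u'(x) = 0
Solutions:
 u(x) = C1 + C2*x^7


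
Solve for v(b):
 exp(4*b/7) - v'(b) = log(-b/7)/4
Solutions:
 v(b) = C1 - b*log(-b)/4 + b*(1 + log(7))/4 + 7*exp(4*b/7)/4


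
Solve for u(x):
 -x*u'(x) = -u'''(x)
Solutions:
 u(x) = C1 + Integral(C2*airyai(x) + C3*airybi(x), x)


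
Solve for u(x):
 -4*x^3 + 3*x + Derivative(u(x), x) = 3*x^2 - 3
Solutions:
 u(x) = C1 + x^4 + x^3 - 3*x^2/2 - 3*x


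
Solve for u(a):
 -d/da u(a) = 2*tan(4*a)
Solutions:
 u(a) = C1 + log(cos(4*a))/2


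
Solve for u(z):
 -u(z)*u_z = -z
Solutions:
 u(z) = -sqrt(C1 + z^2)
 u(z) = sqrt(C1 + z^2)


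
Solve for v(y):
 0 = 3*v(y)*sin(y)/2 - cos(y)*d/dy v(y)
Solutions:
 v(y) = C1/cos(y)^(3/2)


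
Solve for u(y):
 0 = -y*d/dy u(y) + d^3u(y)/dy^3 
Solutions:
 u(y) = C1 + Integral(C2*airyai(y) + C3*airybi(y), y)


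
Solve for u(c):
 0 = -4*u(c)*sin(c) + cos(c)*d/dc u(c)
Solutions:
 u(c) = C1/cos(c)^4


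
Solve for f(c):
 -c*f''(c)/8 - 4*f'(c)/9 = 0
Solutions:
 f(c) = C1 + C2/c^(23/9)


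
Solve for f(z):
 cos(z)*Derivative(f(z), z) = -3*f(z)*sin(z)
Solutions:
 f(z) = C1*cos(z)^3


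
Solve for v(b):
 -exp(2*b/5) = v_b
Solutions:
 v(b) = C1 - 5*exp(2*b/5)/2


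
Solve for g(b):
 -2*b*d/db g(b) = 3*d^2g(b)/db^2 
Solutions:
 g(b) = C1 + C2*erf(sqrt(3)*b/3)


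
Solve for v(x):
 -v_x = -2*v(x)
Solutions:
 v(x) = C1*exp(2*x)


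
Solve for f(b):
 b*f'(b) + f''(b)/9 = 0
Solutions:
 f(b) = C1 + C2*erf(3*sqrt(2)*b/2)


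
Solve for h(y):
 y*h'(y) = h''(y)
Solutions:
 h(y) = C1 + C2*erfi(sqrt(2)*y/2)


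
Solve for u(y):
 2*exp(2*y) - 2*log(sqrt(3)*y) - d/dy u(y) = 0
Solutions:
 u(y) = C1 - 2*y*log(y) + y*(2 - log(3)) + exp(2*y)


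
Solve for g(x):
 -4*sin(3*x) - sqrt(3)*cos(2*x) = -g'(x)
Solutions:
 g(x) = C1 + sqrt(3)*sin(2*x)/2 - 4*cos(3*x)/3


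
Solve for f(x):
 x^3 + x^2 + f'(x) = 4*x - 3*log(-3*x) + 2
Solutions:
 f(x) = C1 - x^4/4 - x^3/3 + 2*x^2 - 3*x*log(-x) + x*(5 - 3*log(3))


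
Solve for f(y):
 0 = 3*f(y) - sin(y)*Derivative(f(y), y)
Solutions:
 f(y) = C1*(cos(y) - 1)^(3/2)/(cos(y) + 1)^(3/2)


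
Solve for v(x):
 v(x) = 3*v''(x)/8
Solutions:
 v(x) = C1*exp(-2*sqrt(6)*x/3) + C2*exp(2*sqrt(6)*x/3)


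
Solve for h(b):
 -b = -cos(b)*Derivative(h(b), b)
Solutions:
 h(b) = C1 + Integral(b/cos(b), b)


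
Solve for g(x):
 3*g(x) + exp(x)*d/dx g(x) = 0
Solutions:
 g(x) = C1*exp(3*exp(-x))


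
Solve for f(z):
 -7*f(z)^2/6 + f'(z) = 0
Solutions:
 f(z) = -6/(C1 + 7*z)


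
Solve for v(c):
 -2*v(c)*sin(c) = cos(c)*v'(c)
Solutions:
 v(c) = C1*cos(c)^2


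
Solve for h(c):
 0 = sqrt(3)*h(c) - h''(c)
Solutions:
 h(c) = C1*exp(-3^(1/4)*c) + C2*exp(3^(1/4)*c)


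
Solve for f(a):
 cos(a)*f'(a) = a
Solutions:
 f(a) = C1 + Integral(a/cos(a), a)


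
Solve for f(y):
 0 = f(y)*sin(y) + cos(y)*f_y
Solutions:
 f(y) = C1*cos(y)


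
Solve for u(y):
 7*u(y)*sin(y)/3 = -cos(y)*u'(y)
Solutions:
 u(y) = C1*cos(y)^(7/3)


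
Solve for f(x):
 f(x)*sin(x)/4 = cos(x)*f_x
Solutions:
 f(x) = C1/cos(x)^(1/4)


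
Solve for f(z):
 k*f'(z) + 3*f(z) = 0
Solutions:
 f(z) = C1*exp(-3*z/k)


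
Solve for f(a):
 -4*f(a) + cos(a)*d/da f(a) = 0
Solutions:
 f(a) = C1*(sin(a)^2 + 2*sin(a) + 1)/(sin(a)^2 - 2*sin(a) + 1)


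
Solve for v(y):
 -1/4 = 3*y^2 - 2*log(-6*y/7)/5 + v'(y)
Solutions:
 v(y) = C1 - y^3 + 2*y*log(-y)/5 + y*(-8*log(7) - 13 + 8*log(6))/20


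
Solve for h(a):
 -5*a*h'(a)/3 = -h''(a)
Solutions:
 h(a) = C1 + C2*erfi(sqrt(30)*a/6)


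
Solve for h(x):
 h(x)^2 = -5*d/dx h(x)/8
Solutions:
 h(x) = 5/(C1 + 8*x)


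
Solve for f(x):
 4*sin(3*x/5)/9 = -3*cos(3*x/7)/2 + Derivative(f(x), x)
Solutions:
 f(x) = C1 + 7*sin(3*x/7)/2 - 20*cos(3*x/5)/27


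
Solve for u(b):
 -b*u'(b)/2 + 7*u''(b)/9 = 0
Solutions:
 u(b) = C1 + C2*erfi(3*sqrt(7)*b/14)


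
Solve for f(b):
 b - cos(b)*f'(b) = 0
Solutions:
 f(b) = C1 + Integral(b/cos(b), b)


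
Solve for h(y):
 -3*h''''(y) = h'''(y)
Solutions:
 h(y) = C1 + C2*y + C3*y^2 + C4*exp(-y/3)


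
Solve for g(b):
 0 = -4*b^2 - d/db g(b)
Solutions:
 g(b) = C1 - 4*b^3/3


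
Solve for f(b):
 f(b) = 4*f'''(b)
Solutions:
 f(b) = C3*exp(2^(1/3)*b/2) + (C1*sin(2^(1/3)*sqrt(3)*b/4) + C2*cos(2^(1/3)*sqrt(3)*b/4))*exp(-2^(1/3)*b/4)


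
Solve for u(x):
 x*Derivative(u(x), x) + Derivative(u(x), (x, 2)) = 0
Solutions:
 u(x) = C1 + C2*erf(sqrt(2)*x/2)


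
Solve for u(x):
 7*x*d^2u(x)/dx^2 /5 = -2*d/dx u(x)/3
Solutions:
 u(x) = C1 + C2*x^(11/21)


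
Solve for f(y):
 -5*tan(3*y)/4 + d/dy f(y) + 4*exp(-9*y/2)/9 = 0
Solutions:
 f(y) = C1 + 5*log(tan(3*y)^2 + 1)/24 + 8*exp(-9*y/2)/81


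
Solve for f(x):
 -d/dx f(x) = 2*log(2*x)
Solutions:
 f(x) = C1 - 2*x*log(x) - x*log(4) + 2*x


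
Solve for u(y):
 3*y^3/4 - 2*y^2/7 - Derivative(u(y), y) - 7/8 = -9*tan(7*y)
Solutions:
 u(y) = C1 + 3*y^4/16 - 2*y^3/21 - 7*y/8 - 9*log(cos(7*y))/7


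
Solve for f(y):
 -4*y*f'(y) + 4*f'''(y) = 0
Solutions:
 f(y) = C1 + Integral(C2*airyai(y) + C3*airybi(y), y)


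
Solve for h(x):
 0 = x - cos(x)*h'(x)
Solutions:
 h(x) = C1 + Integral(x/cos(x), x)


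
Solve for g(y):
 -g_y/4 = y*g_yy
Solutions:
 g(y) = C1 + C2*y^(3/4)


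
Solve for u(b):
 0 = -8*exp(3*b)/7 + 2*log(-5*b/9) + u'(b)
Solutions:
 u(b) = C1 - 2*b*log(-b) + 2*b*(-log(5) + 1 + 2*log(3)) + 8*exp(3*b)/21


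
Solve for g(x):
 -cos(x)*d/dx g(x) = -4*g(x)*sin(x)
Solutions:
 g(x) = C1/cos(x)^4


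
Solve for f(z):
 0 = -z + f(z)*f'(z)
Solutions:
 f(z) = -sqrt(C1 + z^2)
 f(z) = sqrt(C1 + z^2)


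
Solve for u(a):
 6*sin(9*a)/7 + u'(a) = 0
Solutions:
 u(a) = C1 + 2*cos(9*a)/21


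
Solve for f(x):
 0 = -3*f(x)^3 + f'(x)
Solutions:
 f(x) = -sqrt(2)*sqrt(-1/(C1 + 3*x))/2
 f(x) = sqrt(2)*sqrt(-1/(C1 + 3*x))/2


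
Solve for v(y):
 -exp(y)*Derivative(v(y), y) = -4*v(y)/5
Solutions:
 v(y) = C1*exp(-4*exp(-y)/5)


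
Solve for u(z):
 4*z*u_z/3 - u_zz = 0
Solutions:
 u(z) = C1 + C2*erfi(sqrt(6)*z/3)


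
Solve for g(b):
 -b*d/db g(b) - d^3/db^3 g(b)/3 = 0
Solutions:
 g(b) = C1 + Integral(C2*airyai(-3^(1/3)*b) + C3*airybi(-3^(1/3)*b), b)


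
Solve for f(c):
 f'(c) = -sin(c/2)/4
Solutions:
 f(c) = C1 + cos(c/2)/2


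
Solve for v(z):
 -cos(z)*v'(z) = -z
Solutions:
 v(z) = C1 + Integral(z/cos(z), z)


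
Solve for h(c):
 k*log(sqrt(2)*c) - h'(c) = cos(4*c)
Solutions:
 h(c) = C1 + c*k*(log(c) - 1) + c*k*log(2)/2 - sin(4*c)/4


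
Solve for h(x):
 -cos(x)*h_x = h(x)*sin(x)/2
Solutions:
 h(x) = C1*sqrt(cos(x))


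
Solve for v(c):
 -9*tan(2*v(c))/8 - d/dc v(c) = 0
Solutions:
 v(c) = -asin(C1*exp(-9*c/4))/2 + pi/2
 v(c) = asin(C1*exp(-9*c/4))/2


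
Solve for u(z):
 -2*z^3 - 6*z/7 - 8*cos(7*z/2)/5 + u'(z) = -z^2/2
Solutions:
 u(z) = C1 + z^4/2 - z^3/6 + 3*z^2/7 + 16*sin(7*z/2)/35


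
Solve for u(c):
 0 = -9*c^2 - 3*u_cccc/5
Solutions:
 u(c) = C1 + C2*c + C3*c^2 + C4*c^3 - c^6/24


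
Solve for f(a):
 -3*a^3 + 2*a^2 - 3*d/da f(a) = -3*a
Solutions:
 f(a) = C1 - a^4/4 + 2*a^3/9 + a^2/2


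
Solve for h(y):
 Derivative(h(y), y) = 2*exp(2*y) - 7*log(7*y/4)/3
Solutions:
 h(y) = C1 - 7*y*log(y)/3 + y*(-3*log(7) + 2*log(14)/3 + 7/3 + 4*log(2)) + exp(2*y)


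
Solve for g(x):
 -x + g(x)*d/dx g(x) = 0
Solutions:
 g(x) = -sqrt(C1 + x^2)
 g(x) = sqrt(C1 + x^2)


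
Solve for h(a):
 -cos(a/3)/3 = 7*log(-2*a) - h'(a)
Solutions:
 h(a) = C1 + 7*a*log(-a) - 7*a + 7*a*log(2) + sin(a/3)


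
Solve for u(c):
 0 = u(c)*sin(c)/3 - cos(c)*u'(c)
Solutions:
 u(c) = C1/cos(c)^(1/3)


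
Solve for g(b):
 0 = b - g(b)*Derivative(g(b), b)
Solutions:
 g(b) = -sqrt(C1 + b^2)
 g(b) = sqrt(C1 + b^2)


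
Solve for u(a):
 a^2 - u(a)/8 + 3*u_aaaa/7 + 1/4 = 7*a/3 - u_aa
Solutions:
 u(a) = C1*exp(-sqrt(3)*a*sqrt(-14 + sqrt(238))/6) + C2*exp(sqrt(3)*a*sqrt(-14 + sqrt(238))/6) + C3*sin(sqrt(3)*a*sqrt(14 + sqrt(238))/6) + C4*cos(sqrt(3)*a*sqrt(14 + sqrt(238))/6) + 8*a^2 - 56*a/3 + 130


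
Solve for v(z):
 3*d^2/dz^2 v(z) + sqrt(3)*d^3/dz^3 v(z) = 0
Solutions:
 v(z) = C1 + C2*z + C3*exp(-sqrt(3)*z)


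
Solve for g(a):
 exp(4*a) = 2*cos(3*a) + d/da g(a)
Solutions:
 g(a) = C1 + exp(4*a)/4 - 2*sin(3*a)/3


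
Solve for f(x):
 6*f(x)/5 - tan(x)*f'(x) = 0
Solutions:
 f(x) = C1*sin(x)^(6/5)


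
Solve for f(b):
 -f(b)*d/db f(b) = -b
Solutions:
 f(b) = -sqrt(C1 + b^2)
 f(b) = sqrt(C1 + b^2)


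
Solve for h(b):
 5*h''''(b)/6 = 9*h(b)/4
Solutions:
 h(b) = C1*exp(-30^(3/4)*b/10) + C2*exp(30^(3/4)*b/10) + C3*sin(30^(3/4)*b/10) + C4*cos(30^(3/4)*b/10)


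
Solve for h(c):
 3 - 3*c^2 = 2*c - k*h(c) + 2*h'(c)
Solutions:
 h(c) = C1*exp(c*k/2) + 3*c^2/k + 2*c/k + 12*c/k^2 - 3/k + 4/k^2 + 24/k^3


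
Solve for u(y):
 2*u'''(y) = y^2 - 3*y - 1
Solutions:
 u(y) = C1 + C2*y + C3*y^2 + y^5/120 - y^4/16 - y^3/12


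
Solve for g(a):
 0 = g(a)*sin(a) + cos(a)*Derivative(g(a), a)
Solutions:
 g(a) = C1*cos(a)


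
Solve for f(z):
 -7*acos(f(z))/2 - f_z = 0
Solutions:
 Integral(1/acos(_y), (_y, f(z))) = C1 - 7*z/2


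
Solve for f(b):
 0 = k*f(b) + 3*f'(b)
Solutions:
 f(b) = C1*exp(-b*k/3)


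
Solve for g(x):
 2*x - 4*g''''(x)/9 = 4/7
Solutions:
 g(x) = C1 + C2*x + C3*x^2 + C4*x^3 + 3*x^5/80 - 3*x^4/56


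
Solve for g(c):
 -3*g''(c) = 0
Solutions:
 g(c) = C1 + C2*c


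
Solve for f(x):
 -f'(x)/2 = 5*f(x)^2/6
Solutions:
 f(x) = 3/(C1 + 5*x)


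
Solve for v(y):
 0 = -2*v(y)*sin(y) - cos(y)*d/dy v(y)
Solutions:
 v(y) = C1*cos(y)^2


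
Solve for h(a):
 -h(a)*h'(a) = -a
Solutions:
 h(a) = -sqrt(C1 + a^2)
 h(a) = sqrt(C1 + a^2)


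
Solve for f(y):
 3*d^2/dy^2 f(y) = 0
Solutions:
 f(y) = C1 + C2*y


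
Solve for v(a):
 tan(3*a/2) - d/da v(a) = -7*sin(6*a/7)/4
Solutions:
 v(a) = C1 - 2*log(cos(3*a/2))/3 - 49*cos(6*a/7)/24


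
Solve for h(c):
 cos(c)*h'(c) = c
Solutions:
 h(c) = C1 + Integral(c/cos(c), c)


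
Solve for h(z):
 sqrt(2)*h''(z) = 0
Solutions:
 h(z) = C1 + C2*z


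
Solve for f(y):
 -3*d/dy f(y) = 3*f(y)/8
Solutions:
 f(y) = C1*exp(-y/8)


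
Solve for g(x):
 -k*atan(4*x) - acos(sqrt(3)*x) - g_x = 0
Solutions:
 g(x) = C1 - k*(x*atan(4*x) - log(16*x^2 + 1)/8) - x*acos(sqrt(3)*x) + sqrt(3)*sqrt(1 - 3*x^2)/3


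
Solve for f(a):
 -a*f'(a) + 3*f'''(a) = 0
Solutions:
 f(a) = C1 + Integral(C2*airyai(3^(2/3)*a/3) + C3*airybi(3^(2/3)*a/3), a)


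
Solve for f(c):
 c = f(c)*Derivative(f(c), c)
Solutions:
 f(c) = -sqrt(C1 + c^2)
 f(c) = sqrt(C1 + c^2)


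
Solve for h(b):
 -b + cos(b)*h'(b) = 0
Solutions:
 h(b) = C1 + Integral(b/cos(b), b)


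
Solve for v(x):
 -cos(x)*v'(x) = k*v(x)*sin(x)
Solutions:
 v(x) = C1*exp(k*log(cos(x)))


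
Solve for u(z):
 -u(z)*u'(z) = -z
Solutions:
 u(z) = -sqrt(C1 + z^2)
 u(z) = sqrt(C1 + z^2)


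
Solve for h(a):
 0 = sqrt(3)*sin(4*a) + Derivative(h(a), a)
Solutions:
 h(a) = C1 + sqrt(3)*cos(4*a)/4


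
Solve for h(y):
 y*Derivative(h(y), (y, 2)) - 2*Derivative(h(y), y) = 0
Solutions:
 h(y) = C1 + C2*y^3


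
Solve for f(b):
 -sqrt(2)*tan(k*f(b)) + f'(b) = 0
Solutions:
 f(b) = Piecewise((-asin(exp(C1*k + sqrt(2)*b*k))/k + pi/k, Ne(k, 0)), (nan, True))
 f(b) = Piecewise((asin(exp(C1*k + sqrt(2)*b*k))/k, Ne(k, 0)), (nan, True))


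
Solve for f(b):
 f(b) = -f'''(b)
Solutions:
 f(b) = C3*exp(-b) + (C1*sin(sqrt(3)*b/2) + C2*cos(sqrt(3)*b/2))*exp(b/2)


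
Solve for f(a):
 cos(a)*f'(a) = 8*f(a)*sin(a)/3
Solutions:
 f(a) = C1/cos(a)^(8/3)


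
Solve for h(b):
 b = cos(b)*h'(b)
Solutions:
 h(b) = C1 + Integral(b/cos(b), b)


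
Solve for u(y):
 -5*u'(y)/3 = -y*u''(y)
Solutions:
 u(y) = C1 + C2*y^(8/3)


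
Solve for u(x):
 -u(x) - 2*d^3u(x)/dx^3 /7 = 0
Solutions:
 u(x) = C3*exp(-2^(2/3)*7^(1/3)*x/2) + (C1*sin(2^(2/3)*sqrt(3)*7^(1/3)*x/4) + C2*cos(2^(2/3)*sqrt(3)*7^(1/3)*x/4))*exp(2^(2/3)*7^(1/3)*x/4)


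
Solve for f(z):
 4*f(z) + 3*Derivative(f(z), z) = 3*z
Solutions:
 f(z) = C1*exp(-4*z/3) + 3*z/4 - 9/16
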